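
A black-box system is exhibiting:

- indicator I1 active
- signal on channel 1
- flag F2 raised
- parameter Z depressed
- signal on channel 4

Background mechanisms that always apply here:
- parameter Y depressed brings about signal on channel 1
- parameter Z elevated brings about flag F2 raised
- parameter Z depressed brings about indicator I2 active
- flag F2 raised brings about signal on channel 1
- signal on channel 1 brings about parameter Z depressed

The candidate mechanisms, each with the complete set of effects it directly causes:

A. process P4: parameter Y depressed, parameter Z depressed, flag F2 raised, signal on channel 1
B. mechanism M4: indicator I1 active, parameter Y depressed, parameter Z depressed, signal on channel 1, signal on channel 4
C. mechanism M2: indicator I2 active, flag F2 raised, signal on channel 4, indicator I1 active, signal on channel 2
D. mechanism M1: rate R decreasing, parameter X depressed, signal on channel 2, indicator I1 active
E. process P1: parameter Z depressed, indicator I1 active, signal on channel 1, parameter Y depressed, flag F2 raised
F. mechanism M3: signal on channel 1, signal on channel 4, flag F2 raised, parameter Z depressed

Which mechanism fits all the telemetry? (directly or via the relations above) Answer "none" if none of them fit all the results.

Testing each hypothesis:
(A) process P4 — does not account for indicator I1 active, signal on channel 4
(B) mechanism M4 — does not account for flag F2 raised
(C) mechanism M2 — accounts for every observation (signal on channel 1 by flag F2 raised → signal on channel 1)
(D) mechanism M1 — indicator I1 active match; signal on channel 1 miss; flag F2 raised miss; parameter Z depressed miss; signal on channel 4 miss
(E) process P1 — indicator I1 active match; signal on channel 1 match; flag F2 raised match; parameter Z depressed match; signal on channel 4 miss
(F) mechanism M3 — does not account for indicator I1 active
(C) is the only candidate with no mismatches.

C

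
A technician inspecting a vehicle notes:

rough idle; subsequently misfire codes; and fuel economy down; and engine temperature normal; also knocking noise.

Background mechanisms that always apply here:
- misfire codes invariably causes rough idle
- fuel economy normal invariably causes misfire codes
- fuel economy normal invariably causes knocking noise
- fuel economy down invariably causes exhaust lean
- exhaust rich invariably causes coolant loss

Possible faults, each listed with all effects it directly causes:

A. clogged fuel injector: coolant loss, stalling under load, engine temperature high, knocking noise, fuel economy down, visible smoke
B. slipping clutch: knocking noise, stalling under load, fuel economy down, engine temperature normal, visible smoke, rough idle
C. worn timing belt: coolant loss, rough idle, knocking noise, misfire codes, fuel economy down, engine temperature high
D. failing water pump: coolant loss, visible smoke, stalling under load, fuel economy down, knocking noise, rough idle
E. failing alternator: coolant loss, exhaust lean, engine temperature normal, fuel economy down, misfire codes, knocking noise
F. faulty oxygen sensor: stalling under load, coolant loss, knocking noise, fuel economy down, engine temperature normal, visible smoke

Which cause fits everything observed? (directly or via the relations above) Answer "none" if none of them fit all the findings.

E

Per-candidate check:
(A) clogged fuel injector — rough idle NO; misfire codes NO; fuel economy down yes; engine temperature normal NO; knocking noise yes
(B) slipping clutch — does not account for misfire codes
(C) worn timing belt — fails on engine temperature normal (predicts engine temperature high, not engine temperature normal)
(D) failing water pump — does not account for misfire codes, engine temperature normal
(E) failing alternator — rough idle yes (via misfire codes → rough idle); misfire codes yes; fuel economy down yes; engine temperature normal yes; knocking noise yes
(F) faulty oxygen sensor — rough idle NO; misfire codes NO; fuel economy down yes; engine temperature normal yes; knocking noise yes
Only (E) is consistent with every observation.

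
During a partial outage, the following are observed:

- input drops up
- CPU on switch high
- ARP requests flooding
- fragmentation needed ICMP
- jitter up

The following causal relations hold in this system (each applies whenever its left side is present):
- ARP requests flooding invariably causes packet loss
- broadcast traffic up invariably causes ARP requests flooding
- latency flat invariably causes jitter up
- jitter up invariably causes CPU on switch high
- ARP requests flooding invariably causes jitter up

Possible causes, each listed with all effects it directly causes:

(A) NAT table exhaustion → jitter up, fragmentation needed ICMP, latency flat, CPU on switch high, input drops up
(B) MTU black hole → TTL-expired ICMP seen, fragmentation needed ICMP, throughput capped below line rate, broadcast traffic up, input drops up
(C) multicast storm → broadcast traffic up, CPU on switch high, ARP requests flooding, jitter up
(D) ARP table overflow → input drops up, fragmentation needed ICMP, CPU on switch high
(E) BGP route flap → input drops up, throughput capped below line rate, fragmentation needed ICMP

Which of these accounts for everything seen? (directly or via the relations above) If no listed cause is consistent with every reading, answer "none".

Checking each candidate against the observations:
(A) NAT table exhaustion — input drops up ✓; CPU on switch high ✓; ARP requests flooding ✗; fragmentation needed ICMP ✓; jitter up ✓
(B) MTU black hole — accounts for every observation (CPU on switch high via broadcast traffic up → ARP requests flooding → jitter up → CPU on switch high)
(C) multicast storm — does not account for input drops up, fragmentation needed ICMP
(D) ARP table overflow — does not account for ARP requests flooding, jitter up
(E) BGP route flap — input drops up ✓; CPU on switch high ✗; ARP requests flooding ✗; fragmentation needed ICMP ✓; jitter up ✗
Only (B) is consistent with every observation.

B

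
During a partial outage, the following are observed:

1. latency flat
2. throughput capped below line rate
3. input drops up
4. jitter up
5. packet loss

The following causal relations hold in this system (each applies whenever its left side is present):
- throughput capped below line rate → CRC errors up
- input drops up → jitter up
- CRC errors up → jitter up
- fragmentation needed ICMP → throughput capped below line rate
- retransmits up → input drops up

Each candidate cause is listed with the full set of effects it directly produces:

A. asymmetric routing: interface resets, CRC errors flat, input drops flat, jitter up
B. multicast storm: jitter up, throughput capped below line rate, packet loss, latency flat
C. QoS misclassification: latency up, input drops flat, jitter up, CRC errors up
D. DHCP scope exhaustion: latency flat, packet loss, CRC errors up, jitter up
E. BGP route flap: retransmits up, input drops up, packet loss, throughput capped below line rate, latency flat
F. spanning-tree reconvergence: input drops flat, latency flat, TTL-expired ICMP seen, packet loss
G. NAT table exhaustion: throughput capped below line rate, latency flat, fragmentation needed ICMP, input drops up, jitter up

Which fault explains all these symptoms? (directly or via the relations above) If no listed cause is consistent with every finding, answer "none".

E

Testing each hypothesis:
(A) asymmetric routing — fails on latency flat, throughput capped below line rate, input drops up, packet loss (predicts input drops flat, not input drops up)
(B) multicast storm — latency flat match; throughput capped below line rate match; input drops up miss; jitter up match; packet loss match
(C) QoS misclassification — latency flat miss; throughput capped below line rate miss; input drops up miss; jitter up match; packet loss miss
(D) DHCP scope exhaustion — does not account for throughput capped below line rate, input drops up
(E) BGP route flap — latency flat match; throughput capped below line rate match; input drops up match; jitter up match (via input drops up → jitter up); packet loss match
(F) spanning-tree reconvergence — fails on throughput capped below line rate, input drops up, jitter up (predicts input drops flat, not input drops up)
(G) NAT table exhaustion — does not account for packet loss
Only (E) is consistent with every observation.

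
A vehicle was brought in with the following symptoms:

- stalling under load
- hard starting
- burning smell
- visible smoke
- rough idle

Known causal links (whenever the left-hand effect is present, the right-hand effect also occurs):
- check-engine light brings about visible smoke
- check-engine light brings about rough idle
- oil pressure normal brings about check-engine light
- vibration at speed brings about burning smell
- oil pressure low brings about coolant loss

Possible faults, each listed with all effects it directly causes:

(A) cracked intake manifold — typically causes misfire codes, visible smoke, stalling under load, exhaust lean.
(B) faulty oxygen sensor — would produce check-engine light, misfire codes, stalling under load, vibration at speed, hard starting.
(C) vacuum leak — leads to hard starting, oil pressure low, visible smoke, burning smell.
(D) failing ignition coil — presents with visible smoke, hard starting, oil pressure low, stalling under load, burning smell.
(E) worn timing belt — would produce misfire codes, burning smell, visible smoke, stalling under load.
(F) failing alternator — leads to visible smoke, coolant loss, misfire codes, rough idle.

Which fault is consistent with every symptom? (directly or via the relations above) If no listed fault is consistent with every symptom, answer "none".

B

Checking each candidate against the observations:
(A) cracked intake manifold — stalling under load yes; hard starting NO; burning smell NO; visible smoke yes; rough idle NO
(B) faulty oxygen sensor — accounts for every observation (burning smell by vibration at speed → burning smell)
(C) vacuum leak — stalling under load NO; hard starting yes; burning smell yes; visible smoke yes; rough idle NO
(D) failing ignition coil — stalling under load yes; hard starting yes; burning smell yes; visible smoke yes; rough idle NO
(E) worn timing belt — stalling under load yes; hard starting NO; burning smell yes; visible smoke yes; rough idle NO
(F) failing alternator — stalling under load NO; hard starting NO; burning smell NO; visible smoke yes; rough idle yes
Only (B) is consistent with every observation.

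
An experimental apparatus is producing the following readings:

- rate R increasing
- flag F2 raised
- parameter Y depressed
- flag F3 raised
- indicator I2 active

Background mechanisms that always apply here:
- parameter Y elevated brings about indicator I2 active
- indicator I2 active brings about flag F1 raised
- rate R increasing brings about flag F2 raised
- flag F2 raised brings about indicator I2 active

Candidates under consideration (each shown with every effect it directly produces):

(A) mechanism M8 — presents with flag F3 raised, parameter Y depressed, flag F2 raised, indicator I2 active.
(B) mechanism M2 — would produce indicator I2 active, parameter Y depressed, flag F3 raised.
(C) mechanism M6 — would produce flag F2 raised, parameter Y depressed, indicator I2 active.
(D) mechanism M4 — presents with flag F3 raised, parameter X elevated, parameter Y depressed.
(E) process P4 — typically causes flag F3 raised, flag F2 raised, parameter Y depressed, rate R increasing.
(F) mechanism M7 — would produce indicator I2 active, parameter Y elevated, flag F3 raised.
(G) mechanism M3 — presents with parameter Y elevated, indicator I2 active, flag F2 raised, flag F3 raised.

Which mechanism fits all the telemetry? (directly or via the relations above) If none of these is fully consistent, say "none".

Checking each candidate against the observations:
(A) mechanism M8 — rate R increasing -; flag F2 raised +; parameter Y depressed +; flag F3 raised +; indicator I2 active +
(B) mechanism M2 — rate R increasing -; flag F2 raised -; parameter Y depressed +; flag F3 raised +; indicator I2 active +
(C) mechanism M6 — does not account for rate R increasing, flag F3 raised
(D) mechanism M4 — rate R increasing -; flag F2 raised -; parameter Y depressed +; flag F3 raised +; indicator I2 active -
(E) process P4 — rate R increasing +; flag F2 raised +; parameter Y depressed +; flag F3 raised +; indicator I2 active + (through flag F2 raised → indicator I2 active)
(F) mechanism M7 — fails on rate R increasing, flag F2 raised, parameter Y depressed (predicts parameter Y elevated, not parameter Y depressed)
(G) mechanism M3 — rate R increasing -; flag F2 raised +; parameter Y depressed -; flag F3 raised +; indicator I2 active +
Only (E) is consistent with every observation.

E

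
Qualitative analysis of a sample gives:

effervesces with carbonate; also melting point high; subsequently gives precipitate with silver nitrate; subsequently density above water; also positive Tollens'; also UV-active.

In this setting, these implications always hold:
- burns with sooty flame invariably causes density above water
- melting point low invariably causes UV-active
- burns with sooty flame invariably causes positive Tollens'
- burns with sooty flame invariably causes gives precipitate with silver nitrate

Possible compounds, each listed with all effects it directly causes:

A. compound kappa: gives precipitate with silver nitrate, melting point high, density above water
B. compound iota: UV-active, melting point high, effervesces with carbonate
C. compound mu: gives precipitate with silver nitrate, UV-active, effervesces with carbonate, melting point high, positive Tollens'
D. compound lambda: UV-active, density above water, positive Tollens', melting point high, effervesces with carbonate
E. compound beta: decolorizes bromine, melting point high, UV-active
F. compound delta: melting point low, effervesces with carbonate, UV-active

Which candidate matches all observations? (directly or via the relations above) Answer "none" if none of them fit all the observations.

Per-candidate check:
(A) compound kappa — effervesces with carbonate ✗; melting point high ✓; gives precipitate with silver nitrate ✓; density above water ✓; positive Tollens' ✗; UV-active ✗
(B) compound iota — effervesces with carbonate ✓; melting point high ✓; gives precipitate with silver nitrate ✗; density above water ✗; positive Tollens' ✗; UV-active ✓
(C) compound mu — effervesces with carbonate ✓; melting point high ✓; gives precipitate with silver nitrate ✓; density above water ✗; positive Tollens' ✓; UV-active ✓
(D) compound lambda — does not account for gives precipitate with silver nitrate
(E) compound beta — does not account for effervesces with carbonate, gives precipitate with silver nitrate, density above water, positive Tollens'
(F) compound delta — effervesces with carbonate ✓; melting point high ✗; gives precipitate with silver nitrate ✗; density above water ✗; positive Tollens' ✗; UV-active ✓
None of the listed candidates fits everything.

none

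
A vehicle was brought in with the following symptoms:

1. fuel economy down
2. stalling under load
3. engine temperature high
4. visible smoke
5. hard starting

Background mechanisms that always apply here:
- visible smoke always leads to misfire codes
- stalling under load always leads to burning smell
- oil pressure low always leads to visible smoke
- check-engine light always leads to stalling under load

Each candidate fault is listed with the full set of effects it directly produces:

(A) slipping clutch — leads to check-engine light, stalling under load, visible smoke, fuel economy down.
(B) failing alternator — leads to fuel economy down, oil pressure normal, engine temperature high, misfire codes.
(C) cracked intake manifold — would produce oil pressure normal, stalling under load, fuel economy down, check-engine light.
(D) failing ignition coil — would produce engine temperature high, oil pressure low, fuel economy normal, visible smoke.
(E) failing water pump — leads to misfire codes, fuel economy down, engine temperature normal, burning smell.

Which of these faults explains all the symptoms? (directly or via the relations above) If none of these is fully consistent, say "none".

none

Testing each hypothesis:
(A) slipping clutch — does not account for engine temperature high, hard starting
(B) failing alternator — does not account for stalling under load, visible smoke, hard starting
(C) cracked intake manifold — does not account for engine temperature high, visible smoke, hard starting
(D) failing ignition coil — fails on fuel economy down, stalling under load, hard starting (predicts fuel economy normal, not fuel economy down)
(E) failing water pump — fails on stalling under load, engine temperature high, visible smoke, hard starting (predicts engine temperature normal, not engine temperature high)
No candidate is consistent with all observations.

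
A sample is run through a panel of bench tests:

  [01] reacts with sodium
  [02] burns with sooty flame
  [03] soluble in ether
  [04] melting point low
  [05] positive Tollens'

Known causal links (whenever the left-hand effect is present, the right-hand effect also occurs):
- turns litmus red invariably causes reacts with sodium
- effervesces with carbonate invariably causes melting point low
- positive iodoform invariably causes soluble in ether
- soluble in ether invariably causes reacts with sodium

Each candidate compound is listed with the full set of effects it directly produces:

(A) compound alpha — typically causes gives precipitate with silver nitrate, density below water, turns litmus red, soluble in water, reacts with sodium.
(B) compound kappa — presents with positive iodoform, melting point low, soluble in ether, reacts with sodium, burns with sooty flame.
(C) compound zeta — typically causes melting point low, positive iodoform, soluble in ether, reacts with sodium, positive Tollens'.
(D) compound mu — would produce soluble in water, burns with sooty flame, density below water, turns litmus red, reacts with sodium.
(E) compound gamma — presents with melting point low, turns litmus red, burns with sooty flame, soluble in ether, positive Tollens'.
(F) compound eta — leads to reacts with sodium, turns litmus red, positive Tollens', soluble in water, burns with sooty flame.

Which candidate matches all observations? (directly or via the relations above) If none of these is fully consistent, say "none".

Checking each candidate against the observations:
(A) compound alpha — reacts with sodium yes; burns with sooty flame NO; soluble in ether NO; melting point low NO; positive Tollens' NO
(B) compound kappa — does not account for positive Tollens'
(C) compound zeta — does not account for burns with sooty flame
(D) compound mu — does not account for soluble in ether, melting point low, positive Tollens'
(E) compound gamma — accounts for every observation (reacts with sodium via soluble in ether → reacts with sodium)
(F) compound eta — reacts with sodium yes; burns with sooty flame yes; soluble in ether NO; melting point low NO; positive Tollens' yes
Only (E) is consistent with every observation.

E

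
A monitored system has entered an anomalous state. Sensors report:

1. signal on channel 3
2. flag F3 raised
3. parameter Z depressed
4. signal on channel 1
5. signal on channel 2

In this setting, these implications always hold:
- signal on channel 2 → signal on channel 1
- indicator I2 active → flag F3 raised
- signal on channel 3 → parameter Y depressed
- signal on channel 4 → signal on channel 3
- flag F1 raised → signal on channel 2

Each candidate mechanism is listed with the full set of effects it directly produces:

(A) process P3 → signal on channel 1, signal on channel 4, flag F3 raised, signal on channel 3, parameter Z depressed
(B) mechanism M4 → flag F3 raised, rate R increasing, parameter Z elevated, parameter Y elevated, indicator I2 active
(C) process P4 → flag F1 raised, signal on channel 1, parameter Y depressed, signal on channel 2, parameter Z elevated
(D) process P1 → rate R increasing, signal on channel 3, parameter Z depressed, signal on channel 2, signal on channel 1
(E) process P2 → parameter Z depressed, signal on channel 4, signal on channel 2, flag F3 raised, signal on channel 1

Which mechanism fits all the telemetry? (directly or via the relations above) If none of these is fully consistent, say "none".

Testing each hypothesis:
(A) process P3 — does not account for signal on channel 2
(B) mechanism M4 — fails on signal on channel 3, parameter Z depressed, signal on channel 1, signal on channel 2 (predicts parameter Z elevated, not parameter Z depressed)
(C) process P4 — fails on signal on channel 3, flag F3 raised, parameter Z depressed (predicts parameter Z elevated, not parameter Z depressed)
(D) process P1 — does not account for flag F3 raised
(E) process P2 — signal on channel 3 match (via signal on channel 4 → signal on channel 3); flag F3 raised match; parameter Z depressed match; signal on channel 1 match; signal on channel 2 match
Only (E) is consistent with every observation.

E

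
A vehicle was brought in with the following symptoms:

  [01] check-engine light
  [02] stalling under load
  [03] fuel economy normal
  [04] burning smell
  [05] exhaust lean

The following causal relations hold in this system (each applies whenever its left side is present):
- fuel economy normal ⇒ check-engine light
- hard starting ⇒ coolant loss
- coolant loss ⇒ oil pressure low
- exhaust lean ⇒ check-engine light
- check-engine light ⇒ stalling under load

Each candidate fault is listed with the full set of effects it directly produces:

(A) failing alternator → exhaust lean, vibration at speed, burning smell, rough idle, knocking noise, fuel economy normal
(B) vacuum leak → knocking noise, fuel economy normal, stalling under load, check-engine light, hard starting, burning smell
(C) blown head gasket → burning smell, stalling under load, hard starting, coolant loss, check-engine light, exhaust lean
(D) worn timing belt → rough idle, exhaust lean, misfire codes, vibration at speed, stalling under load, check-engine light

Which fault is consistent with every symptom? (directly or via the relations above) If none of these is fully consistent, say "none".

A

For each candidate, compare predicted effects to what was observed:
(A) failing alternator — accounts for every observation (check-engine light via fuel economy normal → check-engine light)
(B) vacuum leak — check-engine light match; stalling under load match; fuel economy normal match; burning smell match; exhaust lean miss
(C) blown head gasket — does not account for fuel economy normal
(D) worn timing belt — check-engine light match; stalling under load match; fuel economy normal miss; burning smell miss; exhaust lean match
Only (A) is consistent with every observation.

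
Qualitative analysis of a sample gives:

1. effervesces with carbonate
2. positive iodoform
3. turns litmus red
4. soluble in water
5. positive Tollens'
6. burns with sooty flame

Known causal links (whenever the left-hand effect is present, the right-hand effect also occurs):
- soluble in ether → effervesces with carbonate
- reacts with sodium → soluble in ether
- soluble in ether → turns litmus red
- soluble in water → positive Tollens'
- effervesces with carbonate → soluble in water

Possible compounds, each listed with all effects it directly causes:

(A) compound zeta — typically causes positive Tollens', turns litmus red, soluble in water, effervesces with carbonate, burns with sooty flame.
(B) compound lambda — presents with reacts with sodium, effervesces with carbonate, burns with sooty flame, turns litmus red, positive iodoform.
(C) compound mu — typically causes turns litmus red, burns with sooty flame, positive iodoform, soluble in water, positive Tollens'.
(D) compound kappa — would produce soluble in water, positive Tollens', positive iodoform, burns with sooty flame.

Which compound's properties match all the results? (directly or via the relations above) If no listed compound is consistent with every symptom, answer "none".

Per-candidate check:
(A) compound zeta — does not account for positive iodoform
(B) compound lambda — effervesces with carbonate yes; positive iodoform yes; turns litmus red yes; soluble in water yes (through effervesces with carbonate → soluble in water); positive Tollens' yes (through effervesces with carbonate → soluble in water → positive Tollens'); burns with sooty flame yes
(C) compound mu — does not account for effervesces with carbonate
(D) compound kappa — does not account for effervesces with carbonate, turns litmus red
(B) alone accounts for all the evidence.

B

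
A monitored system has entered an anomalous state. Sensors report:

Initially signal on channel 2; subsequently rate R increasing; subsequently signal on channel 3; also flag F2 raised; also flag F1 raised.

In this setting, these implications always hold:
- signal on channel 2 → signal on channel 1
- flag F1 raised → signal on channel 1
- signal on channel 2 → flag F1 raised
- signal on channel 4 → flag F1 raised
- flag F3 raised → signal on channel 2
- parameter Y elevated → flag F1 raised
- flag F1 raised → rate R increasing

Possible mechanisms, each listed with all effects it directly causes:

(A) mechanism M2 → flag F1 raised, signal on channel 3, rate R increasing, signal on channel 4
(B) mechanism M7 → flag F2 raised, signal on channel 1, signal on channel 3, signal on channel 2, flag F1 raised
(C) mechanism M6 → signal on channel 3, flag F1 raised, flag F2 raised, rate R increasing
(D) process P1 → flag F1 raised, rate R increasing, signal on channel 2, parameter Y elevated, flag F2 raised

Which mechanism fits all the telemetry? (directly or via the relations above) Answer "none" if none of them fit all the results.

Per-candidate check:
(A) mechanism M2 — signal on channel 2 ✗; rate R increasing ✓; signal on channel 3 ✓; flag F2 raised ✗; flag F1 raised ✓
(B) mechanism M7 — signal on channel 2 ✓; rate R increasing ✓ (via flag F1 raised → rate R increasing); signal on channel 3 ✓; flag F2 raised ✓; flag F1 raised ✓
(C) mechanism M6 — signal on channel 2 ✗; rate R increasing ✓; signal on channel 3 ✓; flag F2 raised ✓; flag F1 raised ✓
(D) process P1 — signal on channel 2 ✓; rate R increasing ✓; signal on channel 3 ✗; flag F2 raised ✓; flag F1 raised ✓
Only (B) is consistent with every observation.

B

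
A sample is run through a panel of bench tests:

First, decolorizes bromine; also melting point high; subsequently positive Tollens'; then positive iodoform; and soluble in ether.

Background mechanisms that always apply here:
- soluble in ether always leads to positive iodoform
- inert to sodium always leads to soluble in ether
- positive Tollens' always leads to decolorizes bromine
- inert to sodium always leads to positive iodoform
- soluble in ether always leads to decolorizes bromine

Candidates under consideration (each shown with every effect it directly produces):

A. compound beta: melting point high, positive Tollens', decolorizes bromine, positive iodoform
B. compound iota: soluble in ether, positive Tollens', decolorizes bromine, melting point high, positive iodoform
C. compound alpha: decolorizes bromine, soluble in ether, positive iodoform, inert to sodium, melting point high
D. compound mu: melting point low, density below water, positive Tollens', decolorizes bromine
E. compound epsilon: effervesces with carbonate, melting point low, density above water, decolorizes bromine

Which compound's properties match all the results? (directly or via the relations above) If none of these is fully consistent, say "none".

Checking each candidate against the observations:
(A) compound beta — decolorizes bromine ✓; melting point high ✓; positive Tollens' ✓; positive iodoform ✓; soluble in ether ✗
(B) compound iota — accounts for every observation
(C) compound alpha — does not account for positive Tollens'
(D) compound mu — fails on melting point high, positive iodoform, soluble in ether (predicts melting point low, not melting point high)
(E) compound epsilon — fails on melting point high, positive Tollens', positive iodoform, soluble in ether (predicts melting point low, not melting point high)
(B) is the only candidate with no mismatches.

B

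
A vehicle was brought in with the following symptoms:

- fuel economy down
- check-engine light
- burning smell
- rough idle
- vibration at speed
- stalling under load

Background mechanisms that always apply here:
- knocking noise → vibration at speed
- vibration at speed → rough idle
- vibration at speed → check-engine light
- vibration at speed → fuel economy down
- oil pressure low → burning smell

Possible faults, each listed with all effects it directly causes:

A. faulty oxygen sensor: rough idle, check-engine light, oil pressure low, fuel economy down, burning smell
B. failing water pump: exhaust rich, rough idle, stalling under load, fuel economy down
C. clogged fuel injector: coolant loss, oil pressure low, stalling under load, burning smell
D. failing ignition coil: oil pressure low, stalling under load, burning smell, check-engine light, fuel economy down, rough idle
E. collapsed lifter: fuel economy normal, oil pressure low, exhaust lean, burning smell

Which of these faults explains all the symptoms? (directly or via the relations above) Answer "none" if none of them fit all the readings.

none

For each candidate, compare predicted effects to what was observed:
(A) faulty oxygen sensor — does not account for vibration at speed, stalling under load
(B) failing water pump — fuel economy down +; check-engine light -; burning smell -; rough idle +; vibration at speed -; stalling under load +
(C) clogged fuel injector — does not account for fuel economy down, check-engine light, rough idle, vibration at speed
(D) failing ignition coil — does not account for vibration at speed
(E) collapsed lifter — fails on fuel economy down, check-engine light, rough idle, vibration at speed, stalling under load (predicts fuel economy normal, not fuel economy down)
None of the listed candidates fits everything.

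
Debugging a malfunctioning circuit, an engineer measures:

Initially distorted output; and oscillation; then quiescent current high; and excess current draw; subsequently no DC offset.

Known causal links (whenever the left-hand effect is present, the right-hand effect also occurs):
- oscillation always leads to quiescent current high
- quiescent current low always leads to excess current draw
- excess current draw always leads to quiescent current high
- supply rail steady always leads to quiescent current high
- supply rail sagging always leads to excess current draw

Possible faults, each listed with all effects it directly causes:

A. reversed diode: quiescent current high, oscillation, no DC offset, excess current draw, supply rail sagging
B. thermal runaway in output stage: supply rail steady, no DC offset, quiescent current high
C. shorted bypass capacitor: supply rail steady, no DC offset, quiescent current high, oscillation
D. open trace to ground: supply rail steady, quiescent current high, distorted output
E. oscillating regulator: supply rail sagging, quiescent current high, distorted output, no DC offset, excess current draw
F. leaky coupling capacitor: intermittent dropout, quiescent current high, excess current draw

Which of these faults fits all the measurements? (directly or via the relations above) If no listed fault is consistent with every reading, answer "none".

Per-candidate check:
(A) reversed diode — distorted output ✗; oscillation ✓; quiescent current high ✓; excess current draw ✓; no DC offset ✓
(B) thermal runaway in output stage — does not account for distorted output, oscillation, excess current draw
(C) shorted bypass capacitor — distorted output ✗; oscillation ✓; quiescent current high ✓; excess current draw ✗; no DC offset ✓
(D) open trace to ground — distorted output ✓; oscillation ✗; quiescent current high ✓; excess current draw ✗; no DC offset ✗
(E) oscillating regulator — does not account for oscillation
(F) leaky coupling capacitor — distorted output ✗; oscillation ✗; quiescent current high ✓; excess current draw ✓; no DC offset ✗
No candidate is consistent with all observations.

none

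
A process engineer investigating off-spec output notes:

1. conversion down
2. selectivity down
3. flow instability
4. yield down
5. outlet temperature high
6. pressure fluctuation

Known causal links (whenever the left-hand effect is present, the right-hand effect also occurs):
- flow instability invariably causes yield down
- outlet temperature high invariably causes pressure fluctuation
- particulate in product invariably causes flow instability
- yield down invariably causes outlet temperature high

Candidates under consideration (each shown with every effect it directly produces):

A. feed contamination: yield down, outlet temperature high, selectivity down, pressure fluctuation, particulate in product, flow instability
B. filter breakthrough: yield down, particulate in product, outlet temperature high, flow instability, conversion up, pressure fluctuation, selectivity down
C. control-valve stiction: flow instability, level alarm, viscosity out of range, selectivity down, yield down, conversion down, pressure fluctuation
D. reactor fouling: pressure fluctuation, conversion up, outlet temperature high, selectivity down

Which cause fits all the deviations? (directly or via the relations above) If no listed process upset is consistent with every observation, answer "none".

C

For each candidate, compare predicted effects to what was observed:
(A) feed contamination — conversion down -; selectivity down +; flow instability +; yield down +; outlet temperature high +; pressure fluctuation +
(B) filter breakthrough — conversion down -; selectivity down +; flow instability +; yield down +; outlet temperature high +; pressure fluctuation +
(C) control-valve stiction — accounts for every observation (outlet temperature high via yield down → outlet temperature high)
(D) reactor fouling — fails on conversion down, flow instability, yield down (predicts conversion up, not conversion down)
Only (C) is consistent with every observation.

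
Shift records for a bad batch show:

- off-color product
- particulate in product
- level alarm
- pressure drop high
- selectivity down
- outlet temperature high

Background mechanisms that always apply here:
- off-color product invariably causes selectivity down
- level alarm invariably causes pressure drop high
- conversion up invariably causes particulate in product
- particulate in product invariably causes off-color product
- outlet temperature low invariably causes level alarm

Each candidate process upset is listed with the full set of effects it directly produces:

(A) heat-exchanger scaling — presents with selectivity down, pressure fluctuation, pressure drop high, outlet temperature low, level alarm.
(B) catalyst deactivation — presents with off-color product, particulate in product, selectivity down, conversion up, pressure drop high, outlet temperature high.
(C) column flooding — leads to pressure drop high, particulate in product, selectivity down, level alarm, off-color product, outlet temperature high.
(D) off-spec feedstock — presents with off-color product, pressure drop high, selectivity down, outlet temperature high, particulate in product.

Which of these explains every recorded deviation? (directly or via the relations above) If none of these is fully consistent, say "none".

Per-candidate check:
(A) heat-exchanger scaling — fails on off-color product, particulate in product, outlet temperature high (predicts outlet temperature low, not outlet temperature high)
(B) catalyst deactivation — off-color product ✓; particulate in product ✓; level alarm ✗; pressure drop high ✓; selectivity down ✓; outlet temperature high ✓
(C) column flooding — accounts for every observation
(D) off-spec feedstock — does not account for level alarm
Only (C) is consistent with every observation.

C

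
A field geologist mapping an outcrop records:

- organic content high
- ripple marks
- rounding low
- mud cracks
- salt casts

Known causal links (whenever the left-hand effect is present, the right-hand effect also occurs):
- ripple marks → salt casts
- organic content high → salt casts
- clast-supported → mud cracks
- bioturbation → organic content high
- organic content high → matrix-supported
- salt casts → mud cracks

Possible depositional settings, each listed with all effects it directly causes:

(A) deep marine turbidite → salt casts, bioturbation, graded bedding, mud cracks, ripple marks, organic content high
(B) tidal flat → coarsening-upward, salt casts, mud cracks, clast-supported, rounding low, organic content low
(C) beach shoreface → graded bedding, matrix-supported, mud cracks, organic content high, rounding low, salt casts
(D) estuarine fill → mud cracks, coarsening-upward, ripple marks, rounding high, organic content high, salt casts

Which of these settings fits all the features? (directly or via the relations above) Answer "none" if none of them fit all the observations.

none

For each candidate, compare predicted effects to what was observed:
(A) deep marine turbidite — organic content high yes; ripple marks yes; rounding low NO; mud cracks yes; salt casts yes
(B) tidal flat — organic content high NO; ripple marks NO; rounding low yes; mud cracks yes; salt casts yes
(C) beach shoreface — does not account for ripple marks
(D) estuarine fill — fails on rounding low (predicts rounding high, not rounding low)
Every candidate fails on at least one observation.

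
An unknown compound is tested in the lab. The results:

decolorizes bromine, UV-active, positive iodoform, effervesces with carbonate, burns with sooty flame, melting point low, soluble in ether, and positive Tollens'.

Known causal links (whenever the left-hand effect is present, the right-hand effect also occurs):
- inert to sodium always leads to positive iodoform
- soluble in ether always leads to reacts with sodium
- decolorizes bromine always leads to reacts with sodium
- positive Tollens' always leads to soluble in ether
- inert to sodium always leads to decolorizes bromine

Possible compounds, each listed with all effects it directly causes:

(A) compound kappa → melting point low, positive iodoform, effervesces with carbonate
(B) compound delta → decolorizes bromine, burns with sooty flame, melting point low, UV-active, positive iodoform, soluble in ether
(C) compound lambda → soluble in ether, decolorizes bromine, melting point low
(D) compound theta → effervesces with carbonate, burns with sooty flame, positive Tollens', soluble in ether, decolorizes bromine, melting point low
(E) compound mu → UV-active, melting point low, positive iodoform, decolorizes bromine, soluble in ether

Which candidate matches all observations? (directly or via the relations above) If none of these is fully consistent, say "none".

Checking each candidate against the observations:
(A) compound kappa — decolorizes bromine miss; UV-active miss; positive iodoform match; effervesces with carbonate match; burns with sooty flame miss; melting point low match; soluble in ether miss; positive Tollens' miss
(B) compound delta — decolorizes bromine match; UV-active match; positive iodoform match; effervesces with carbonate miss; burns with sooty flame match; melting point low match; soluble in ether match; positive Tollens' miss
(C) compound lambda — decolorizes bromine match; UV-active miss; positive iodoform miss; effervesces with carbonate miss; burns with sooty flame miss; melting point low match; soluble in ether match; positive Tollens' miss
(D) compound theta — decolorizes bromine match; UV-active miss; positive iodoform miss; effervesces with carbonate match; burns with sooty flame match; melting point low match; soluble in ether match; positive Tollens' match
(E) compound mu — does not account for effervesces with carbonate, burns with sooty flame, positive Tollens'
None of the listed candidates fits everything.

none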